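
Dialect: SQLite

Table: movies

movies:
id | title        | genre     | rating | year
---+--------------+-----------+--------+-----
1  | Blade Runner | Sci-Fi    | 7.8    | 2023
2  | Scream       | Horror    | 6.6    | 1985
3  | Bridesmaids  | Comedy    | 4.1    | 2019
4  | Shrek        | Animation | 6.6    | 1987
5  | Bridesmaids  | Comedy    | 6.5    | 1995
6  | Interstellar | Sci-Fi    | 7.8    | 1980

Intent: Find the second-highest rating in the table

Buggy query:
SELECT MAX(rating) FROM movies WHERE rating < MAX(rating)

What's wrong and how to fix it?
Bug: MAX(rating) on the right of the comparison is an aggregate-in-WHERE error

Fix: Put the inner MAX in a scalar subquery

Corrected query:
SELECT MAX(rating) FROM movies WHERE rating < (SELECT MAX(rating) FROM movies)

Result:
MAX(rating)
-----------
6.6        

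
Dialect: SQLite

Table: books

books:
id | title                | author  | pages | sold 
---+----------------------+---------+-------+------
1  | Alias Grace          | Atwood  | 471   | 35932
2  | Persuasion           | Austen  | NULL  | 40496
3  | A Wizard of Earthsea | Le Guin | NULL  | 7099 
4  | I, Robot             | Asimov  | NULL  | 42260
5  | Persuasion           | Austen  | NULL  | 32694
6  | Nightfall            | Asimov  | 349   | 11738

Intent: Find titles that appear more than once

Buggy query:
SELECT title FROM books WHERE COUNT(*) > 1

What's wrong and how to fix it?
Bug: WHERE can't reference COUNT(*); aggregates are computed after WHERE

Fix: Group first, then use HAVING for the count condition

Corrected query:
SELECT title FROM books GROUP BY title HAVING COUNT(*) > 1

Result:
title     
----------
Persuasion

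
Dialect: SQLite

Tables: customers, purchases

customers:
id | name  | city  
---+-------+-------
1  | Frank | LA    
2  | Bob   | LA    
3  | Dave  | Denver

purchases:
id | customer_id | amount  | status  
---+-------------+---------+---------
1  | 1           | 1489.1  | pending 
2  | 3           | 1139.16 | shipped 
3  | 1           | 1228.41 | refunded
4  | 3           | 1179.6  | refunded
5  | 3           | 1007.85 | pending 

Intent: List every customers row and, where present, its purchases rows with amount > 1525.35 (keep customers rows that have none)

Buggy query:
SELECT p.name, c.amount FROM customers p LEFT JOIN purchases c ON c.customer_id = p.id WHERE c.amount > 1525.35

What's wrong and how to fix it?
Bug: A WHERE condition on the right-hand table after LEFT JOIN drops unmatched parents

Fix: Put 'c.amount > 1525.35' in the JOIN's ON clause instead of WHERE

Corrected query:
SELECT p.name, c.amount FROM customers p LEFT JOIN purchases c ON c.customer_id = p.id AND c.amount > 1525.35

Result:
name  | amount
------+-------
Frank | NULL  
Bob   | NULL  
Dave  | NULL  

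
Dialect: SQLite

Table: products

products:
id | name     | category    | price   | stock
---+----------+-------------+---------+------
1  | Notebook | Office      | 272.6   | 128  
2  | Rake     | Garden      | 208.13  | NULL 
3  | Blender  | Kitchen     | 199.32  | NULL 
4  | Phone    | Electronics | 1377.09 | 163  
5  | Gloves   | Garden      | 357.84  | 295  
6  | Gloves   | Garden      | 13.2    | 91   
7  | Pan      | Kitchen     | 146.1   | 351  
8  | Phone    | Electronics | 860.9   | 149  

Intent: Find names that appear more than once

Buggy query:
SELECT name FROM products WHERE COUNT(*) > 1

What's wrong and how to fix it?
Bug: WHERE can't reference COUNT(*); aggregates are computed after WHERE

Fix: GROUP BY name, then filter groups with HAVING COUNT(*) > 1

Corrected query:
SELECT name FROM products GROUP BY name HAVING COUNT(*) > 1

Result:
name  
------
Gloves
Phone 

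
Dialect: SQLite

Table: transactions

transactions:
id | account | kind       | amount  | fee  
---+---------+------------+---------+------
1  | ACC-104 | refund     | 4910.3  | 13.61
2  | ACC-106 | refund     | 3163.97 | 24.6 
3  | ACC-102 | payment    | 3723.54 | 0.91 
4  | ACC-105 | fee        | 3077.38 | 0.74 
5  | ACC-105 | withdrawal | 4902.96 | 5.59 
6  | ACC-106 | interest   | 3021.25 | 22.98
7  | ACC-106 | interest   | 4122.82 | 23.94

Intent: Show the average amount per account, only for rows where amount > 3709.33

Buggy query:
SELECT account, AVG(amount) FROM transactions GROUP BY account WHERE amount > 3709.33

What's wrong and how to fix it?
Bug: WHERE cannot follow GROUP BY

Fix: Move the WHERE clause before GROUP BY

Corrected query:
SELECT account, AVG(amount) FROM transactions WHERE amount > 3709.33 GROUP BY account

Result:
account | AVG(amount)
--------+------------
ACC-102 | 3723.54    
ACC-104 | 4910.3     
ACC-105 | 4902.96    
ACC-106 | 4122.82    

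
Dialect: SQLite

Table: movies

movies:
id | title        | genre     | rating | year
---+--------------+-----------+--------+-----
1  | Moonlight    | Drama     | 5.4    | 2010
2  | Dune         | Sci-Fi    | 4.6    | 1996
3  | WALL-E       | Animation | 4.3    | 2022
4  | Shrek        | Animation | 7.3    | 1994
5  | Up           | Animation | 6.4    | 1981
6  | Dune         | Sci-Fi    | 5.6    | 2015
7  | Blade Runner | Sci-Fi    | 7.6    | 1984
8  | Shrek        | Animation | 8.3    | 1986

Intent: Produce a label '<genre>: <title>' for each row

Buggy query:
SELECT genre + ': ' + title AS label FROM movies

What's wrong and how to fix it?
Bug: SQLite uses || for string concatenation; + coerces text to numbers (yielding 0)

Fix: Use the || operator for string concatenation

Corrected query:
SELECT genre || ': ' || title AS label FROM movies

Result:
label               
--------------------
Drama: Moonlight    
Sci-Fi: Dune        
Animation: WALL-E   
Animation: Shrek    
Animation: Up       
Sci-Fi: Dune        
Sci-Fi: Blade Runner
Animation: Shrek    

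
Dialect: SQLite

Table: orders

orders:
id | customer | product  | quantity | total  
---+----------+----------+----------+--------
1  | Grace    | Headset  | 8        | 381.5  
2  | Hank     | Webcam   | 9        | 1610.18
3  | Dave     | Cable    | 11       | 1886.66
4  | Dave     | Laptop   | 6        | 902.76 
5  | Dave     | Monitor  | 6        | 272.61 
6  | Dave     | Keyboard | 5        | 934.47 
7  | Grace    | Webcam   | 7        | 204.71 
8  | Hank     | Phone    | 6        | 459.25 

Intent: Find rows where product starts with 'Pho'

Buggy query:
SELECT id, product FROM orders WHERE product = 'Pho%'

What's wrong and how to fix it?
Bug: Wildcards only work with LIKE; '=' treats '%' as a literal character

Fix: Replace '=' with LIKE so 'Pho%' is treated as a pattern

Corrected query:
SELECT id, product FROM orders WHERE product LIKE 'Pho%'

Result:
id | product
---+--------
8  | Phone  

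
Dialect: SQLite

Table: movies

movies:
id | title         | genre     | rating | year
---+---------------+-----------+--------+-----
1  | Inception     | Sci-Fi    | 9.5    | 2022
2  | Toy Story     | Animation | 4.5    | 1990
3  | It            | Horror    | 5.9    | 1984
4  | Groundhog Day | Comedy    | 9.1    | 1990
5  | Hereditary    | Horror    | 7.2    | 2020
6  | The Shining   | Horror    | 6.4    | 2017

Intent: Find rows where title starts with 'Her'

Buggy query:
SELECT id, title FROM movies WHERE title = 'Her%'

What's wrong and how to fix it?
Bug: '=' compares the literal string including the % character; pattern matching needs LIKE

Fix: Use LIKE for wildcard pattern matching

Corrected query:
SELECT id, title FROM movies WHERE title LIKE 'Her%'

Result:
id | title     
---+-----------
5  | Hereditary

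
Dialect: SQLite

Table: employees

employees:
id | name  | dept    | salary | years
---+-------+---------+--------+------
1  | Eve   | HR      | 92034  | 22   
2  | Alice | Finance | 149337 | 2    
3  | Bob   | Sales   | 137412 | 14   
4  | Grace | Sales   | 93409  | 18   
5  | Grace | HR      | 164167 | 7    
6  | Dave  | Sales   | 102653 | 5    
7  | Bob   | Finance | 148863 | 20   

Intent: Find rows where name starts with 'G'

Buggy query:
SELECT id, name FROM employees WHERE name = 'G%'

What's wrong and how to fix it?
Bug: '=' compares the literal string including the % character; pattern matching needs LIKE

Fix: Use LIKE for wildcard pattern matching

Corrected query:
SELECT id, name FROM employees WHERE name LIKE 'G%'

Result:
id | name 
---+------
4  | Grace
5  | Grace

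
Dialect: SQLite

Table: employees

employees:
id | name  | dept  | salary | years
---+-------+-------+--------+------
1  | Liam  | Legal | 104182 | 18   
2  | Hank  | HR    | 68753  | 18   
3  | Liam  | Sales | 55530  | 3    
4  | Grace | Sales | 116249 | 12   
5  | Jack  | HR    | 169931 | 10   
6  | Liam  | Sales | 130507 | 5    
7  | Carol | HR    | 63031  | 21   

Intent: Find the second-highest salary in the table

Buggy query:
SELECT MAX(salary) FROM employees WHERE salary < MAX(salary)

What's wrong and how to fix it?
Bug: The inner MAX is an aggregate inside WHERE, which is not allowed

Fix: Compute the overall MAX in a subquery, then take MAX of rows below it

Corrected query:
SELECT MAX(salary) FROM employees WHERE salary < (SELECT MAX(salary) FROM employees)

Result:
MAX(salary)
-----------
130507     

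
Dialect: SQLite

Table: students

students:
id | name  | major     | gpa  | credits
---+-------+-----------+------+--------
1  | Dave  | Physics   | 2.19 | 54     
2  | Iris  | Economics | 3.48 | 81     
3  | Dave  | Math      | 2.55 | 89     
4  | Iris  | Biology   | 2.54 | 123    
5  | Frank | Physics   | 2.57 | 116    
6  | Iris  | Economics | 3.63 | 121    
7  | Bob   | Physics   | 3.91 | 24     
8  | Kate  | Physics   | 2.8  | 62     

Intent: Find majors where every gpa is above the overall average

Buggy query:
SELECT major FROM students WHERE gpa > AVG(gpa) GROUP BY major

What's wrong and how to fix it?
Bug: AVG() is an aggregate; it can't sit directly in WHERE

Fix: Use a subquery for AVG and a HAVING MIN(...) filter so the condition holds for every row in the group

Corrected query:
SELECT major FROM students GROUP BY major HAVING MIN(gpa) > (SELECT AVG(gpa) FROM students)

Result:
major    
---------
Economics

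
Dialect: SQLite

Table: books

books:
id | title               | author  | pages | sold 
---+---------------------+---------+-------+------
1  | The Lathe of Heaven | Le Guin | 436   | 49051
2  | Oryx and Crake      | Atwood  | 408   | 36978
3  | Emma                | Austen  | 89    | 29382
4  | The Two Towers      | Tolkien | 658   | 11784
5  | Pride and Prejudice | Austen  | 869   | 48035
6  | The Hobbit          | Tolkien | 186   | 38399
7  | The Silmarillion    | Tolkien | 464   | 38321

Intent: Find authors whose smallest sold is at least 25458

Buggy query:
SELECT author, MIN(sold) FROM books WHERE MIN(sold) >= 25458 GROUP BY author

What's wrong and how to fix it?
Bug: Aggregates like MIN are computed per group after WHERE runs

Fix: Use HAVING for the per-group MIN condition

Corrected query:
SELECT author, MIN(sold) FROM books GROUP BY author HAVING MIN(sold) >= 25458

Result:
author  | MIN(sold)
--------+----------
Atwood  | 36978    
Austen  | 29382    
Le Guin | 49051    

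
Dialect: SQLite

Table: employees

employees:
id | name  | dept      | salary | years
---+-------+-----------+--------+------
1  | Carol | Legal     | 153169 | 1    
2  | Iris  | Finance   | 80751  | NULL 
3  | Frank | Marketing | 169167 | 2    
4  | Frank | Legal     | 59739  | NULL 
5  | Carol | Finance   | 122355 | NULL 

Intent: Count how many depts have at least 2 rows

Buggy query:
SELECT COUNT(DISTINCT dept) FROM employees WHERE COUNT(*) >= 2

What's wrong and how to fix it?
Bug: WHERE filters individual rows, not groups, so a group-level COUNT is invalid there

Fix: Use a subquery that GROUPs and filters with HAVING, then count its rows

Corrected query:
SELECT COUNT(*) FROM (SELECT dept FROM employees GROUP BY dept HAVING COUNT(*) >= 2)

Result:
COUNT(*)
--------
2       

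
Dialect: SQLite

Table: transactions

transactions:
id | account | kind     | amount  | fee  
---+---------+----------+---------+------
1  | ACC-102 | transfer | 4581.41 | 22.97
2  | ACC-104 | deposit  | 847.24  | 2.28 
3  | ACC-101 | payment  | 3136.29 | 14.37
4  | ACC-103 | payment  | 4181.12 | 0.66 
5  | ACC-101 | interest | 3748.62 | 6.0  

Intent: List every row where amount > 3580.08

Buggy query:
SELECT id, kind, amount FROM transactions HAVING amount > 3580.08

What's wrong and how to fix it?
Bug: HAVING filters the output of aggregation, but this query has no GROUP BY and no aggregate functions, so SQLite rejects it (HAVING clause on a non-aggregate query); the condition here is per row

Fix: Use WHERE for row-level filtering

Corrected query:
SELECT id, kind, amount FROM transactions WHERE amount > 3580.08

Result:
id | kind     | amount 
---+----------+--------
1  | transfer | 4581.41
4  | payment  | 4181.12
5  | interest | 3748.62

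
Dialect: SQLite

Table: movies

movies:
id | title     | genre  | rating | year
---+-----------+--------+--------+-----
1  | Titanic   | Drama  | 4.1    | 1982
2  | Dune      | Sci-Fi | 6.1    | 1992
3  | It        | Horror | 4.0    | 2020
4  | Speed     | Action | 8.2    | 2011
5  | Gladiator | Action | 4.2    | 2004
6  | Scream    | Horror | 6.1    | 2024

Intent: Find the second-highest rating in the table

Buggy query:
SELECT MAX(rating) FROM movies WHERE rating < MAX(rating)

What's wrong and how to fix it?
Bug: MAX(rating) on the right of the comparison is an aggregate-in-WHERE error

Fix: Compute the overall MAX in a subquery, then take MAX of rows below it

Corrected query:
SELECT MAX(rating) FROM movies WHERE rating < (SELECT MAX(rating) FROM movies)

Result:
MAX(rating)
-----------
6.1        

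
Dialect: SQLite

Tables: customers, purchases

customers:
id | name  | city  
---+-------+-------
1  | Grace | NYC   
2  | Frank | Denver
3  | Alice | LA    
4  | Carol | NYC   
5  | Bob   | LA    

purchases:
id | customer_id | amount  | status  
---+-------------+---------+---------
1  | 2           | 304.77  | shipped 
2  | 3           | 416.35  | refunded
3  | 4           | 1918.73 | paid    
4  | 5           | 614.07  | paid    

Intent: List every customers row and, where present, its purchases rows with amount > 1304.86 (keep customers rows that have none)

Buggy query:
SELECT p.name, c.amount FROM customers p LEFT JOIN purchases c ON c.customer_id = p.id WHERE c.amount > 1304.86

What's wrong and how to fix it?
Bug: A WHERE condition on the right-hand table after LEFT JOIN drops unmatched parents

Fix: Put 'c.amount > 1304.86' in the JOIN's ON clause instead of WHERE

Corrected query:
SELECT p.name, c.amount FROM customers p LEFT JOIN purchases c ON c.customer_id = p.id AND c.amount > 1304.86

Result:
name  | amount 
------+--------
Grace | NULL   
Frank | NULL   
Alice | NULL   
Carol | 1918.73
Bob   | NULL   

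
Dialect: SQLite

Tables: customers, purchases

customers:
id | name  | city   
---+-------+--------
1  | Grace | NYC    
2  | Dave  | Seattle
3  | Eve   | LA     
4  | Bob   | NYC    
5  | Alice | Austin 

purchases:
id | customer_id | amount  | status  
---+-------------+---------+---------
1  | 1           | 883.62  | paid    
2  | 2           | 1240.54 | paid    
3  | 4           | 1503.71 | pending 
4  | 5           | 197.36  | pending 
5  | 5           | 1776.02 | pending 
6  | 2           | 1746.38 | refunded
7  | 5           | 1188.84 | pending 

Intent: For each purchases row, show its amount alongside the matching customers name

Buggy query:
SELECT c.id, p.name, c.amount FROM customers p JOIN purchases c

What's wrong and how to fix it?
Bug: Missing join condition: each purchases row is matched to all customers rows instead of just its own

Fix: Add ON c.customer_id = p.id to the JOIN

Corrected query:
SELECT c.id, p.name, c.amount FROM customers p JOIN purchases c ON c.customer_id = p.id

Result:
id | name  | amount 
---+-------+--------
1  | Grace | 883.62 
2  | Dave  | 1240.54
3  | Bob   | 1503.71
4  | Alice | 197.36 
5  | Alice | 1776.02
6  | Dave  | 1746.38
7  | Alice | 1188.84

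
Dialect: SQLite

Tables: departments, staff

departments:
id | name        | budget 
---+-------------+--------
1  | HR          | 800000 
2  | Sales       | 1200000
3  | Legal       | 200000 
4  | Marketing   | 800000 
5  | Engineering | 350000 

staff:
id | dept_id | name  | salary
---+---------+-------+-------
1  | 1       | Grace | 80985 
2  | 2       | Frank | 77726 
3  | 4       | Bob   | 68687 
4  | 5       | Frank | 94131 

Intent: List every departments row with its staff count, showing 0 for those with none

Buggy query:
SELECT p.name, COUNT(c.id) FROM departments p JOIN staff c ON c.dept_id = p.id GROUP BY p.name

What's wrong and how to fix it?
Bug: An inner join excludes parents with zero children

Fix: Switch to LEFT JOIN to retain unmatched parent rows

Corrected query:
SELECT p.name, COUNT(c.id) FROM departments p LEFT JOIN staff c ON c.dept_id = p.id GROUP BY p.name

Result:
name        | COUNT(c.id)
------------+------------
Engineering | 1          
HR          | 1          
Legal       | 0          
Marketing   | 1          
Sales       | 1          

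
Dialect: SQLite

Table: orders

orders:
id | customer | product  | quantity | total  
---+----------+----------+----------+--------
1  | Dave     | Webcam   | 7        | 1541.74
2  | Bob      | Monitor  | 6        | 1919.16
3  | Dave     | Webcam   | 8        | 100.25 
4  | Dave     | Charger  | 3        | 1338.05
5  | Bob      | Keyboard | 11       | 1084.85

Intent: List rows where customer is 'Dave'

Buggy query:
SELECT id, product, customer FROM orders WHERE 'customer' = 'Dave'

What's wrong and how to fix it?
Bug: 'customer' in single quotes is a string literal, not the column; the comparison is literal-vs-literal and never true

Fix: Remove the quotes around the column name (or use double quotes for an identifier)

Corrected query:
SELECT id, product, customer FROM orders WHERE customer = 'Dave'

Result:
id | product | customer
---+---------+---------
1  | Webcam  | Dave    
3  | Webcam  | Dave    
4  | Charger | Dave    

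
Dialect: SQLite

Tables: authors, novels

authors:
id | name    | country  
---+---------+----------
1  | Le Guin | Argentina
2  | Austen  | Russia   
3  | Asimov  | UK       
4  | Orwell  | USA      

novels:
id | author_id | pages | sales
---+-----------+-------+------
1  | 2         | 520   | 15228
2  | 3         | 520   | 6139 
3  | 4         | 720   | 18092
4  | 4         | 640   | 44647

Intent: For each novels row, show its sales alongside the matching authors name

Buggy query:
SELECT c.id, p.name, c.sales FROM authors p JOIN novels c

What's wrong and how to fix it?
Bug: JOIN with no ON clause produces a cartesian product; every novels row pairs with every authors row

Fix: Add ON c.author_id = p.id to the JOIN

Corrected query:
SELECT c.id, p.name, c.sales FROM authors p JOIN novels c ON c.author_id = p.id

Result:
id | name   | sales
---+--------+------
1  | Austen | 15228
2  | Asimov | 6139 
3  | Orwell | 18092
4  | Orwell | 44647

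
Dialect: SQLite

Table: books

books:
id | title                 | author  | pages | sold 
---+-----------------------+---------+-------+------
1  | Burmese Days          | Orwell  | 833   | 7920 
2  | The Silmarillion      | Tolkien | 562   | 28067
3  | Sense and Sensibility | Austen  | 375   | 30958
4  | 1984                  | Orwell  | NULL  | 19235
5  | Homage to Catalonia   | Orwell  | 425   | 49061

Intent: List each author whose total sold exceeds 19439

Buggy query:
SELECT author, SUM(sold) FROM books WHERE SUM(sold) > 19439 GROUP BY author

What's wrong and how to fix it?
Bug: WHERE runs before GROUP BY, so aggregates aren't available there

Fix: Move the aggregate condition to a HAVING clause

Corrected query:
SELECT author, SUM(sold) FROM books GROUP BY author HAVING SUM(sold) > 19439

Result:
author  | SUM(sold)
--------+----------
Austen  | 30958    
Orwell  | 76216    
Tolkien | 28067    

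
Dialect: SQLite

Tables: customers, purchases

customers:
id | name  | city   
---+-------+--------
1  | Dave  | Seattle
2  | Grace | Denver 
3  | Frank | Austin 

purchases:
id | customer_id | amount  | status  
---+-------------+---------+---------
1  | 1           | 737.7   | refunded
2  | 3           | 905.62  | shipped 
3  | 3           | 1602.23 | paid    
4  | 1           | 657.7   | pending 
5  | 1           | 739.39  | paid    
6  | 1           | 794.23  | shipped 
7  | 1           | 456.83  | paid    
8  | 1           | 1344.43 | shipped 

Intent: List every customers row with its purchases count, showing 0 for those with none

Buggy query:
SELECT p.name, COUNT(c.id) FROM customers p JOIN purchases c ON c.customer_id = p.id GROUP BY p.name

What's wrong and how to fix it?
Bug: An inner join excludes parents with zero children

Fix: Switch to LEFT JOIN to retain unmatched parent rows

Corrected query:
SELECT p.name, COUNT(c.id) FROM customers p LEFT JOIN purchases c ON c.customer_id = p.id GROUP BY p.name

Result:
name  | COUNT(c.id)
------+------------
Dave  | 6          
Frank | 2          
Grace | 0          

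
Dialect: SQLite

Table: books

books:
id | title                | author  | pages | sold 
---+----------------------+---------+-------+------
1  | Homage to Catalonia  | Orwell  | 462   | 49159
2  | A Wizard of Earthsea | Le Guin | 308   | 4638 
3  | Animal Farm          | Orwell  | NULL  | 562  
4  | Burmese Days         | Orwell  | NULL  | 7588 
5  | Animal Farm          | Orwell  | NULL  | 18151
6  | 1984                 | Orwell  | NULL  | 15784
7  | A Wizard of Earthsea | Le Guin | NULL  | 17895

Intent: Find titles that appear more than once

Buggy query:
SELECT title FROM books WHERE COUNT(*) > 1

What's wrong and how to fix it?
Bug: COUNT(*) is an aggregate and cannot be used in WHERE

Fix: GROUP BY title, then filter groups with HAVING COUNT(*) > 1

Corrected query:
SELECT title FROM books GROUP BY title HAVING COUNT(*) > 1

Result:
title               
--------------------
A Wizard of Earthsea
Animal Farm         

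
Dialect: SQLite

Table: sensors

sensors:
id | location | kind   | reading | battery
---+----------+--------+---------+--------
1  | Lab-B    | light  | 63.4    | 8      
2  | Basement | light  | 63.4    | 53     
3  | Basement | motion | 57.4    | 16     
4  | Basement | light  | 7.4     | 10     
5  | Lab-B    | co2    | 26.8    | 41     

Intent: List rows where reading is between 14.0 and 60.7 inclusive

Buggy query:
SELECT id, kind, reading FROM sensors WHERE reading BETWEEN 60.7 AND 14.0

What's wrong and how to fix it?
Bug: BETWEEN expects the lower bound first; with 60.7 AND 14.0 the range is empty

Fix: Write BETWEEN 14.0 AND 60.7

Corrected query:
SELECT id, kind, reading FROM sensors WHERE reading BETWEEN 14.0 AND 60.7

Result:
id | kind   | reading
---+--------+--------
3  | motion | 57.4   
5  | co2    | 26.8   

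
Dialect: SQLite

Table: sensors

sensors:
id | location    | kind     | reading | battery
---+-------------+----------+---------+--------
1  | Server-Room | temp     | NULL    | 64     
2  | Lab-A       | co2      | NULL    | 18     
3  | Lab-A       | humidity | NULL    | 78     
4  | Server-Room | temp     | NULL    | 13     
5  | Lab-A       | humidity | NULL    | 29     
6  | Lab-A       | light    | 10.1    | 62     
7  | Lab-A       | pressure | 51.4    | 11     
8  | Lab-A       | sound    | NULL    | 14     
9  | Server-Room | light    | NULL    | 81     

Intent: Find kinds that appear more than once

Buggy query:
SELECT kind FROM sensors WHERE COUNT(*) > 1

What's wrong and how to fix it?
Bug: COUNT(*) is an aggregate and cannot be used in WHERE

Fix: GROUP BY kind, then filter groups with HAVING COUNT(*) > 1

Corrected query:
SELECT kind FROM sensors GROUP BY kind HAVING COUNT(*) > 1

Result:
kind    
--------
humidity
light   
temp    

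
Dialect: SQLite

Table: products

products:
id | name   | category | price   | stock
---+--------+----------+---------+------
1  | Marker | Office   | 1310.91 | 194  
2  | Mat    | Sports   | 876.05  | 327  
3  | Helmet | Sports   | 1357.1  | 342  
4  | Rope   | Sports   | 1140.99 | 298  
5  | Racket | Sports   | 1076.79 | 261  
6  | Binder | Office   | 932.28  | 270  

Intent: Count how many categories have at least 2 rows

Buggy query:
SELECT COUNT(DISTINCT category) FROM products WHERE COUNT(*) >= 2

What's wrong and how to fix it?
Bug: COUNT(*) cannot appear in WHERE; the per-group count doesn't exist yet

Fix: Use a subquery that GROUPs and filters with HAVING, then count its rows

Corrected query:
SELECT COUNT(*) FROM (SELECT category FROM products GROUP BY category HAVING COUNT(*) >= 2)

Result:
COUNT(*)
--------
2       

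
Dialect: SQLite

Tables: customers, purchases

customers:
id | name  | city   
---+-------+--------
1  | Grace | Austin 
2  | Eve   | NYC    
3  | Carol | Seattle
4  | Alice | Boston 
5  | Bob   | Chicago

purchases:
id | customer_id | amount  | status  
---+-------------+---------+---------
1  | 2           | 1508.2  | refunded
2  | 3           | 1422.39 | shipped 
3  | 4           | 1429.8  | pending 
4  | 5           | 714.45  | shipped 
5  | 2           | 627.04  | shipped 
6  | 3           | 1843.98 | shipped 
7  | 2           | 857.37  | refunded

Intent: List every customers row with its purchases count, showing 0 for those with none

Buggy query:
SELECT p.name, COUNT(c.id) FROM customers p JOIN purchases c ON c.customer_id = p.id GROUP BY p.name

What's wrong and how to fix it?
Bug: An inner join excludes parents with zero children

Fix: Use LEFT JOIN so parents without children still appear (COUNT(c.id) gives 0)

Corrected query:
SELECT p.name, COUNT(c.id) FROM customers p LEFT JOIN purchases c ON c.customer_id = p.id GROUP BY p.name

Result:
name  | COUNT(c.id)
------+------------
Alice | 1          
Bob   | 1          
Carol | 2          
Eve   | 3          
Grace | 0          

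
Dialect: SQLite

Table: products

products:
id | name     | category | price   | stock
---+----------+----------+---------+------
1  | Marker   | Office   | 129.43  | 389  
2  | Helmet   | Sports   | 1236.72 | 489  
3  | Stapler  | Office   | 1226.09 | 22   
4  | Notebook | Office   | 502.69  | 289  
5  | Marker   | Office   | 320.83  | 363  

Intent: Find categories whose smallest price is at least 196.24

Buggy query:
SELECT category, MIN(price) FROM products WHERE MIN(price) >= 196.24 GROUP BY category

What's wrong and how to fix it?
Bug: Aggregates like MIN are computed per group after WHERE runs

Fix: Use HAVING for the per-group MIN condition

Corrected query:
SELECT category, MIN(price) FROM products GROUP BY category HAVING MIN(price) >= 196.24

Result:
category | MIN(price)
---------+-----------
Sports   | 1236.72   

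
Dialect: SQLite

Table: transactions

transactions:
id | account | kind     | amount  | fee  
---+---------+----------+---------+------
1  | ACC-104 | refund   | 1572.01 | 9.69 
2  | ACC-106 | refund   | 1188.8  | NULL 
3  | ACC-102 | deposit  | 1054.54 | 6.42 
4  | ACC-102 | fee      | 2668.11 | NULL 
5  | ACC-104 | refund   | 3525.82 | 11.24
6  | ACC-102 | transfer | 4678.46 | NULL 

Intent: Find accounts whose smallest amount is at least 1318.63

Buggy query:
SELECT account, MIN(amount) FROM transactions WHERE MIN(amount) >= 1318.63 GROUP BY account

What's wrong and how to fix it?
Bug: Aggregates like MIN are computed per group after WHERE runs

Fix: Replace WHERE with HAVING after the GROUP BY

Corrected query:
SELECT account, MIN(amount) FROM transactions GROUP BY account HAVING MIN(amount) >= 1318.63

Result:
account | MIN(amount)
--------+------------
ACC-104 | 1572.01    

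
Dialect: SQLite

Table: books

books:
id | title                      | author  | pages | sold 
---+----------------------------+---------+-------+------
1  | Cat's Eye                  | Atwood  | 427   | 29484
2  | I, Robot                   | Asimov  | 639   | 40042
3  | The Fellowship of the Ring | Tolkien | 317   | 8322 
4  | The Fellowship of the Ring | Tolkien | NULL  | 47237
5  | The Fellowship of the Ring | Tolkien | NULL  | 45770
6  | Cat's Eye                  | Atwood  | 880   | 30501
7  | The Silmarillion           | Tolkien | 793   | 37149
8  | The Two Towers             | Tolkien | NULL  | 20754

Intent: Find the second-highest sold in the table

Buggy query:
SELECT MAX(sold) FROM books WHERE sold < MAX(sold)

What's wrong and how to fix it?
Bug: MAX(sold) on the right of the comparison is an aggregate-in-WHERE error

Fix: Compute the overall MAX in a subquery, then take MAX of rows below it

Corrected query:
SELECT MAX(sold) FROM books WHERE sold < (SELECT MAX(sold) FROM books)

Result:
MAX(sold)
---------
45770    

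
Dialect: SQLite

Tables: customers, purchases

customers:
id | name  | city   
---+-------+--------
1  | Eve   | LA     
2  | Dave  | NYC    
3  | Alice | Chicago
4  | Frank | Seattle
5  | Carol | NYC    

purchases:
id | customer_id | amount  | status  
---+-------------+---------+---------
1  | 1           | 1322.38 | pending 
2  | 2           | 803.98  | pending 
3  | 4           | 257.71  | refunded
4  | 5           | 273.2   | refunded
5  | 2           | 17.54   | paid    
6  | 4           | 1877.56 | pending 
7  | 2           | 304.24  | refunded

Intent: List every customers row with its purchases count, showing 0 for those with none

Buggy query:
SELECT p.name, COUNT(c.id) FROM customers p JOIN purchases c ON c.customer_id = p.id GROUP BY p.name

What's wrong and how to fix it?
Bug: An inner join excludes parents with zero children

Fix: Use LEFT JOIN so parents without children still appear (COUNT(c.id) gives 0)

Corrected query:
SELECT p.name, COUNT(c.id) FROM customers p LEFT JOIN purchases c ON c.customer_id = p.id GROUP BY p.name

Result:
name  | COUNT(c.id)
------+------------
Alice | 0          
Carol | 1          
Dave  | 3          
Eve   | 1          
Frank | 2          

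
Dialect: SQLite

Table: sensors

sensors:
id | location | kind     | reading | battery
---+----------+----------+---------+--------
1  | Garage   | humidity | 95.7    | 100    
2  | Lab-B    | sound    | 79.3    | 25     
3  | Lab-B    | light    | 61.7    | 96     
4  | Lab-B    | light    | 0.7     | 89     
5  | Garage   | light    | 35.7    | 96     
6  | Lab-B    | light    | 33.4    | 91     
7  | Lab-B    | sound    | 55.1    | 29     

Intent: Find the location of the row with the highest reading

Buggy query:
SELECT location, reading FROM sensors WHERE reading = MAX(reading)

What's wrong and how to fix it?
Bug: MAX(reading) is an aggregate and cannot be used directly in WHERE

Fix: Use a subquery: WHERE reading = (SELECT MAX(reading) FROM sensors)

Corrected query:
SELECT location, reading FROM sensors WHERE reading = (SELECT MAX(reading) FROM sensors)

Result:
location | reading
---------+--------
Garage   | 95.7   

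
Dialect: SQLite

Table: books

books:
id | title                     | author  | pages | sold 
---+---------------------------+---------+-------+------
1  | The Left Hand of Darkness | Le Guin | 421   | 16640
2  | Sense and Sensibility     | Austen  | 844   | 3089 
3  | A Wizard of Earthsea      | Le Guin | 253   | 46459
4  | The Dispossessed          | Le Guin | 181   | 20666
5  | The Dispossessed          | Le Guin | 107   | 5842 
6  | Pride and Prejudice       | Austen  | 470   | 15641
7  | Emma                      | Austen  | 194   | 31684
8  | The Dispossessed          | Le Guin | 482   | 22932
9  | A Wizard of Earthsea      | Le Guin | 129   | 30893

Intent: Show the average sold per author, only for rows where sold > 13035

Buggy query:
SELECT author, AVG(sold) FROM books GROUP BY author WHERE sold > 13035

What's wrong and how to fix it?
Bug: Row-level WHERE must come before GROUP BY in the clause order

Fix: Place WHERE between FROM and GROUP BY

Corrected query:
SELECT author, AVG(sold) FROM books WHERE sold > 13035 GROUP BY author

Result:
author  | AVG(sold)
--------+----------
Austen  | 23662.5  
Le Guin | 27518    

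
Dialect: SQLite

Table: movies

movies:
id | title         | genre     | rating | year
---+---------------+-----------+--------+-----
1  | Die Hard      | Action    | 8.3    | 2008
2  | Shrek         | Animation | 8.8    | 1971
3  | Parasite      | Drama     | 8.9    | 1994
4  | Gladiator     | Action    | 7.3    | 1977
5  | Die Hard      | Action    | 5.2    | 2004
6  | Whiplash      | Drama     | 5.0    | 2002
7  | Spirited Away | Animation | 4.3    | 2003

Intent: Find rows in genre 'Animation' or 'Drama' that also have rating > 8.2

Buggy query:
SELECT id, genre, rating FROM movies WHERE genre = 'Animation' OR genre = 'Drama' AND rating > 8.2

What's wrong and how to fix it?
Bug: Without parentheses, AND is evaluated before OR, so the rating filter only applies to the 'Drama' branch

Fix: Add parentheses around the OR so the AND applies to both alternatives

Corrected query:
SELECT id, genre, rating FROM movies WHERE (genre = 'Animation' OR genre = 'Drama') AND rating > 8.2

Result:
id | genre     | rating
---+-----------+-------
2  | Animation | 8.8   
3  | Drama     | 8.9   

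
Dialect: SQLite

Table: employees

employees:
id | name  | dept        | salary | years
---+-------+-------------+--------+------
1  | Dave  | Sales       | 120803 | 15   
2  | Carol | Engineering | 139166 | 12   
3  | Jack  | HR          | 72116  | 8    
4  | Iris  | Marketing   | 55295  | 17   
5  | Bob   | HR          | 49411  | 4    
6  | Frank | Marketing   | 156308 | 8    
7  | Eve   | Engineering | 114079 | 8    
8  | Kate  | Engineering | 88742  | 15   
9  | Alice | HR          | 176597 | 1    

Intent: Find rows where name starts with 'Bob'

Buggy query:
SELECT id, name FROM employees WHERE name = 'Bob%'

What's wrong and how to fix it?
Bug: Wildcards only work with LIKE; '=' treats '%' as a literal character

Fix: Use LIKE for wildcard pattern matching

Corrected query:
SELECT id, name FROM employees WHERE name LIKE 'Bob%'

Result:
id | name
---+-----
5  | Bob 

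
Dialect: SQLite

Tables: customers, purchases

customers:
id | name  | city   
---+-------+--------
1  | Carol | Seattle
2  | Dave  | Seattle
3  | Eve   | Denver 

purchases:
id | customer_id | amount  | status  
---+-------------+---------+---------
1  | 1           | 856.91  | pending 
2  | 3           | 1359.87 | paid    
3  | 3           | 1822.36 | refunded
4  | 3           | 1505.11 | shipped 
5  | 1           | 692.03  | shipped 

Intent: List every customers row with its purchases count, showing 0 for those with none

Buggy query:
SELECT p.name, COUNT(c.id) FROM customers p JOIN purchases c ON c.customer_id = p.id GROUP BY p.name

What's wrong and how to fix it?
Bug: INNER JOIN drops customers rows that have no matching purchases rows

Fix: Use LEFT JOIN so parents without children still appear (COUNT(c.id) gives 0)

Corrected query:
SELECT p.name, COUNT(c.id) FROM customers p LEFT JOIN purchases c ON c.customer_id = p.id GROUP BY p.name

Result:
name  | COUNT(c.id)
------+------------
Carol | 2          
Dave  | 0          
Eve   | 3          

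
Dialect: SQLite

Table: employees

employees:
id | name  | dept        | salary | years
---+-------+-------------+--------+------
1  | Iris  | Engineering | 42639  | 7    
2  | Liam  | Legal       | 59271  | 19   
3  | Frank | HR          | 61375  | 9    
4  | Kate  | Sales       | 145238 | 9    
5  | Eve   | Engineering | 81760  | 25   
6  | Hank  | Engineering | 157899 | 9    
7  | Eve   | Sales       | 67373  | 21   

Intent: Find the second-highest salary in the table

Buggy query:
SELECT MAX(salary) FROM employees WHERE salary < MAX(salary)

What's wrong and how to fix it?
Bug: MAX(salary) on the right of the comparison is an aggregate-in-WHERE error

Fix: Compute the overall MAX in a subquery, then take MAX of rows below it

Corrected query:
SELECT MAX(salary) FROM employees WHERE salary < (SELECT MAX(salary) FROM employees)

Result:
MAX(salary)
-----------
145238     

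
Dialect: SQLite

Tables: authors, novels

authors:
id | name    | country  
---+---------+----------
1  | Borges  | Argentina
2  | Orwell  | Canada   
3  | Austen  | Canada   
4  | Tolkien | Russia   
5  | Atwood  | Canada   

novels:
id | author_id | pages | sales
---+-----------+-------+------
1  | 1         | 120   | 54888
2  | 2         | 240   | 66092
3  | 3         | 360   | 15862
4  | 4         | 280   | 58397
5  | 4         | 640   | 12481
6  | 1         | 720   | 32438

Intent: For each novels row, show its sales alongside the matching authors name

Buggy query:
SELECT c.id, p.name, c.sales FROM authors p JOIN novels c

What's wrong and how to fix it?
Bug: JOIN with no ON clause produces a cartesian product; every novels row pairs with every authors row

Fix: Specify the join condition linking the foreign key to the parent id

Corrected query:
SELECT c.id, p.name, c.sales FROM authors p JOIN novels c ON c.author_id = p.id

Result:
id | name    | sales
---+---------+------
1  | Borges  | 54888
2  | Orwell  | 66092
3  | Austen  | 15862
4  | Tolkien | 58397
5  | Tolkien | 12481
6  | Borges  | 32438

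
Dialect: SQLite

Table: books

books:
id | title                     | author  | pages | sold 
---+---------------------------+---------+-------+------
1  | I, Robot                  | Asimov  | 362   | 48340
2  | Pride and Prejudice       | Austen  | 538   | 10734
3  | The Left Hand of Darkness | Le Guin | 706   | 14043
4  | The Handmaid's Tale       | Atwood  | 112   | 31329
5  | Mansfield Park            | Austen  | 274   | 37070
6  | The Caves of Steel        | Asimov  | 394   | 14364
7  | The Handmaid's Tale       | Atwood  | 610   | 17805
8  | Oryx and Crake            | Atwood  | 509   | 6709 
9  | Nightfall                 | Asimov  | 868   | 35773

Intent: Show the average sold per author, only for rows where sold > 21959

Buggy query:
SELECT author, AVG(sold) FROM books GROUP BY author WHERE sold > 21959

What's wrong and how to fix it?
Bug: WHERE cannot follow GROUP BY

Fix: Move the WHERE clause before GROUP BY

Corrected query:
SELECT author, AVG(sold) FROM books WHERE sold > 21959 GROUP BY author

Result:
author | AVG(sold)
-------+----------
Asimov | 42056.5  
Atwood | 31329    
Austen | 37070    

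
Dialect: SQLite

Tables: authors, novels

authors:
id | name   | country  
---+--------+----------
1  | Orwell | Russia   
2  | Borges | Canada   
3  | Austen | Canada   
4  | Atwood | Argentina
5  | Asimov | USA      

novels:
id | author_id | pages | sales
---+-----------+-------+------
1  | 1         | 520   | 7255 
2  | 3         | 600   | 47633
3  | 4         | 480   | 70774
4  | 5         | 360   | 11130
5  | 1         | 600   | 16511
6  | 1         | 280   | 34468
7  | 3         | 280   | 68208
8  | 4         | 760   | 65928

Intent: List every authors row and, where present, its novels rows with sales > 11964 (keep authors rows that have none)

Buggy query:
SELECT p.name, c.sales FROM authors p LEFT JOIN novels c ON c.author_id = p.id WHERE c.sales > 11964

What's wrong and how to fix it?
Bug: A WHERE condition on the right-hand table after LEFT JOIN drops unmatched parents

Fix: Move the right-table condition into the ON clause so unmatched parents are kept

Corrected query:
SELECT p.name, c.sales FROM authors p LEFT JOIN novels c ON c.author_id = p.id AND c.sales > 11964

Result:
name   | sales
-------+------
Orwell | 16511
Orwell | 34468
Borges | NULL 
Austen | 47633
Austen | 68208
Atwood | 65928
Atwood | 70774
Asimov | NULL 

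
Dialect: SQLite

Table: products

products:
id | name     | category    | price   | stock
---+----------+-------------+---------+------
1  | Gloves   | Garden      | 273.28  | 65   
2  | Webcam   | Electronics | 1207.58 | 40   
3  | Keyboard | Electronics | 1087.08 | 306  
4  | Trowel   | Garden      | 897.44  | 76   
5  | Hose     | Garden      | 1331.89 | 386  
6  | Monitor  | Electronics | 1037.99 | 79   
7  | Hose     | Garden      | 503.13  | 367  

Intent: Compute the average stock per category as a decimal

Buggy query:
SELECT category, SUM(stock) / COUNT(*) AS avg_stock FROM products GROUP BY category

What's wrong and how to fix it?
Bug: Both operands are integers, so '/' performs integer division and truncates

Fix: Multiply by 1.0 (or CAST to REAL) to force floating-point division

Corrected query:
SELECT category, SUM(stock) * 1.0 / COUNT(*) AS avg_stock FROM products GROUP BY category

Result:
category    | avg_stock 
------------+-----------
Electronics | 141.666667
Garden      | 223.5     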